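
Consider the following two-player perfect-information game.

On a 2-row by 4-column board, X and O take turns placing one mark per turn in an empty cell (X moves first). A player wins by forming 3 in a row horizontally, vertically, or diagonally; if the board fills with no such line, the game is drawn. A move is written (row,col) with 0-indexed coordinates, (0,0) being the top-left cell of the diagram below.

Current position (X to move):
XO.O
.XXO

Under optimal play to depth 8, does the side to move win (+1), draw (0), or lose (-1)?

value(XO.O/.XXO, X) = +1

[XO.O/.XXO] X move#1: (0,2):+0/XOXO/.XXO, (1,0):+1/XO.O/XXXO*
[XO.O/XXXO] end (terminal -1, O#2); searched XO.O/.XXO to 8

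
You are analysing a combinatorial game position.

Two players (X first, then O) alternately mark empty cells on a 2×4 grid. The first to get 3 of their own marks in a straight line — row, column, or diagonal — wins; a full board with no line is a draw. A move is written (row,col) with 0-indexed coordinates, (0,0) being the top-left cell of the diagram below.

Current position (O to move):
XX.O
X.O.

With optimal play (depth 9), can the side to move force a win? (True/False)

O winning at [XX.O/X.O.]: False

[XX.O/X.O.] O move#1: (0,2):+0/XXOO/X.O.*, (1,1):-1/XX.O/XOO., (1,3):-1/XX.O/X.OO
[XXOO/X.O.] X move#2: (1,1):+0/XXOO/XXO.*, (1,3):+0/XXOO/X.OX
[XXOO/XXO.] O move#3: (1,3):+0/XXOO/XXOO*
[XXOO/XXOO] end (terminal +0, X#4); searched XX.O/X.O. to 9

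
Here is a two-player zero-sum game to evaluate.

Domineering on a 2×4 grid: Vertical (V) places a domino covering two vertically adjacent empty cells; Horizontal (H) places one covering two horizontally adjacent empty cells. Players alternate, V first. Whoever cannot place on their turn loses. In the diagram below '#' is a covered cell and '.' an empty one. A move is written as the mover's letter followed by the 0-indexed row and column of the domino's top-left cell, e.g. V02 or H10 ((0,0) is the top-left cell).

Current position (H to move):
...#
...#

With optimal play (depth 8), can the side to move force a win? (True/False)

[...#/...#] H move#1: H00:+1/##.#/...#*, H01:+1/.###/...#, H10:+1/...#/##.#, H11:+1/...#/.###
[##.#/...#] V move#2: V02:-1/####/..##*
[####/..##] H move#3: H10:+1/####/####*
[####/####] end (terminal -1, V#4); searched ...#/...# to 8

H winning at [...#/...#]: True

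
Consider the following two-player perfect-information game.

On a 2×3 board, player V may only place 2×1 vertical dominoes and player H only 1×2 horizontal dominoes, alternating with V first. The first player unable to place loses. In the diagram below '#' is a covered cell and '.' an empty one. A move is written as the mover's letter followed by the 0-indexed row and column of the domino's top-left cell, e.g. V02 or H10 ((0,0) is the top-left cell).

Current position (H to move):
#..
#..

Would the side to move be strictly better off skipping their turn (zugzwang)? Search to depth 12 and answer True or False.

zugzwang(#../#.., H) = False

ply 1, H at #../#.. | H01=+1→###/#..*; H11=+1→#../###
ply 2: ###/#.. is terminal -1 (V); from #../#.. depth 12
if H skipped the turn, V would face:
~ ply 1, V at #../#.. | V01=+1→##./##.*; V02=+1→#.#/#.#
~ ply 2: ##./##. is terminal -1 (H); from #../#.. depth 12
compare (H): move=+1 vs pass=-1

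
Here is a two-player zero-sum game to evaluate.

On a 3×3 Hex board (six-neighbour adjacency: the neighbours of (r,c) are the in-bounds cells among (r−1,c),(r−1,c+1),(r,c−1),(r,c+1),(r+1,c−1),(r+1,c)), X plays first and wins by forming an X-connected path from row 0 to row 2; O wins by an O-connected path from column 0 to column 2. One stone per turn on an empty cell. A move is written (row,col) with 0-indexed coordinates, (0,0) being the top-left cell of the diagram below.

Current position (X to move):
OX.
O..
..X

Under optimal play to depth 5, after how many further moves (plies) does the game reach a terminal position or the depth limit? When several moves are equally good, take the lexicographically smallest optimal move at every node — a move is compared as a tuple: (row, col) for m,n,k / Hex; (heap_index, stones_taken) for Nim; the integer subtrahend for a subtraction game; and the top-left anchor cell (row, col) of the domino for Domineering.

PV length from [OX./O../..X]: 3 plies

p1 X@[OX./O../..X]: (0,2)[OXX/O../..X]+1* (1,1)[OX./OX./..X]+1 (1,2)[OX./O.X/..X]+1 (2,0)[OX./O../X.X]-1 (2,1)[OX./O../.XX]-1
p2 O@[OXX/O../..X]: (1,1)[OXX/OO./..X]-1* (1,2)[OXX/O.O/..X]-1 (2,0)[OXX/O../O.X]-1 (2,1)[OXX/O../.OX]-1
p3 X@[OXX/OO./..X]: (1,2)[OXX/OOX/..X]+1* (2,0)[OXX/OO./X.X]-1 (2,1)[OXX/OO./.XX]-1
p4 O@[OXX/OOX/..X] terminal -1; root [OX./O../..X] d5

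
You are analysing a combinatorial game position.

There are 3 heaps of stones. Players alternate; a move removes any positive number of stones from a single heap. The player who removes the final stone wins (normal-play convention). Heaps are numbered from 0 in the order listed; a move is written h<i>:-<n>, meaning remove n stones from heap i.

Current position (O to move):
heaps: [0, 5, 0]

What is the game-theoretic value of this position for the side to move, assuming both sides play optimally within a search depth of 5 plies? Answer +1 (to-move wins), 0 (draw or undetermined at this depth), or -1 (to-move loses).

value((0,5,0), O) = +1

ply 1, O at (0,5,0) | h1:-1=-1→(0,4,0); h1:-2=-1→(0,3,0); h1:-3=-1→(0,2,0); h1:-4=-1→(0,1,0); h1:-5=+1→(0,0,0)*
ply 2: (0,0,0) is terminal -1 (X); from (0,5,0) depth 5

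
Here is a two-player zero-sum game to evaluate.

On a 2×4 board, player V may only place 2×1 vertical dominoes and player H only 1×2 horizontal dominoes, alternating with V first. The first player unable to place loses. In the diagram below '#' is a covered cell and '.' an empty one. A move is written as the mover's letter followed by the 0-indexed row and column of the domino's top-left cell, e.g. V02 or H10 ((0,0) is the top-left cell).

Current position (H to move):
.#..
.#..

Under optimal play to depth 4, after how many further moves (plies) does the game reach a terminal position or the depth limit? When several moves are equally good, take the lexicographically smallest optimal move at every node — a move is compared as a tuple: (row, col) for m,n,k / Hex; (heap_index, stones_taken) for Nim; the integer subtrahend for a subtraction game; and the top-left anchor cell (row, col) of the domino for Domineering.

[.#../.#..] H move#1: H02:+1/.###/.#..*, H12:+1/.#../.###
[.###/.#..] V move#2: V00:-1/####/##..*
[####/##..] H move#3: H12:+1/####/####*
[####/####] end (terminal -1, V#4); searched .#../.#.. to 4

PV length from [.#../.#..]: 3 plies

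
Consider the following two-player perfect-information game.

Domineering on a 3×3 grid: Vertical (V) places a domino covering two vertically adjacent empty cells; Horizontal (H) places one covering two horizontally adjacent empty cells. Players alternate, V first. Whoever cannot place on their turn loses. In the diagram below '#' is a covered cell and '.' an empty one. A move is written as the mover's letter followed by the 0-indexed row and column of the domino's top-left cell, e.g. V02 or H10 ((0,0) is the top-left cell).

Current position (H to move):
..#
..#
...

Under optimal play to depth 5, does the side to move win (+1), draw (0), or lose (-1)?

[..#/..#/...] H move#1: H00:-1/###/..#/..., H10:+1/..#/###/...*, H20:-1/..#/..#/##., H21:-1/..#/..#/.##
[..#/###/...] end (terminal -1, V#2); searched ..#/..#/... to 5

value(..#/..#/..., H) = +1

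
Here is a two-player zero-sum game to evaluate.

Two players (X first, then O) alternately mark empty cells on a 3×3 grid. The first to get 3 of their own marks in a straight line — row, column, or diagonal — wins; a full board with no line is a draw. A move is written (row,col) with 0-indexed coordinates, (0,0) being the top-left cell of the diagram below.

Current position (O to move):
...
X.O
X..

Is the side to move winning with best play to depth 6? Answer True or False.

O winning at [.../X.O/X..]: False

ply 1, O at .../X.O/X.. | (0,0)=+0→O../X.O/X..*; (0,1)=-1→.O./X.O/X..; (0,2)=-1→..O/X.O/X..; (1,1)=-1→.../XOO/X..; (2,1)=-1→.../X.O/XO.; (2,2)=-1→.../X.O/X.O
ply 2, X at O../X.O/X.. | (0,1)=-1→OX./X.O/X..; (0,2)=+0→O.X/X.O/X..*; (1,1)=-1→O../XXO/X..; (2,1)=-1→O../X.O/XX.; (2,2)=+0→O../X.O/X.X
ply 3, O at O.X/X.O/X.. | (0,1)=-1→OOX/X.O/X..; (1,1)=+0→O.X/XOO/X..*; (2,1)=-1→O.X/X.O/XO.; (2,2)=-1→O.X/X.O/X.O
ply 4, X at O.X/XOO/X.. | (0,1)=-1→OXX/XOO/X..; (2,1)=-1→O.X/XOO/XX.; (2,2)=+0→O.X/XOO/X.X*
ply 5, O at O.X/XOO/X.X | (0,1)=-1→OOX/XOO/X.X; (2,1)=+0→O.X/XOO/XOX*
ply 6, X at O.X/XOO/XOX | (0,1)=+0→OXX/XOO/XOX*
ply 7: OXX/XOO/XOX is terminal +0 (O); from .../X.O/X.. depth 6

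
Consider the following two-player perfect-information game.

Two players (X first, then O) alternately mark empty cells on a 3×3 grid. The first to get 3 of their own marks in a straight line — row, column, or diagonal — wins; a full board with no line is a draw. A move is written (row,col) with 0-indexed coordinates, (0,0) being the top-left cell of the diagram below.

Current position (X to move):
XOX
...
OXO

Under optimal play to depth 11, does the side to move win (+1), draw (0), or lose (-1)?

p1 X@[XOX/.../OXO]: (1,0)[XOX/X../OXO]+0* (1,1)[XOX/.X./OXO]+0 (1,2)[XOX/..X/OXO]+0
p2 O@[XOX/X../OXO]: (1,1)[XOX/XO./OXO]+0* (1,2)[XOX/X.O/OXO]+0
p3 X@[XOX/XO./OXO]: (1,2)[XOX/XOX/OXO]+0*
p4 O@[XOX/XOX/OXO] terminal +0; root [XOX/.../OXO] d11

value(XOX/.../OXO, X) = 0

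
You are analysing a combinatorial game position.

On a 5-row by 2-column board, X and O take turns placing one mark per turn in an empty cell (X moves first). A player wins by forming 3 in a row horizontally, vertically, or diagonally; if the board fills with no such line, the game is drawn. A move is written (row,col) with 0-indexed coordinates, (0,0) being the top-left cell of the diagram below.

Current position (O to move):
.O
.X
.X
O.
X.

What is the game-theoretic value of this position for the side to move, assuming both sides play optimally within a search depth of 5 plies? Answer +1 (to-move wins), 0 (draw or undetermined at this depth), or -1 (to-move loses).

[.O/.X/.X/O./X.] O move#1: (0,0):-1/OO/.X/.X/O./X., (1,0):-1/.O/OX/.X/O./X., (2,0):-1/.O/.X/OX/O./X., (3,1):+0/.O/.X/.X/OO/X.*, (4,1):-1/.O/.X/.X/O./XO
[.O/.X/.X/OO/X.] X move#2: (0,0):+0/XO/.X/.X/OO/X.*, (1,0):+0/.O/XX/.X/OO/X., (2,0):+0/.O/.X/XX/OO/X., (4,1):+0/.O/.X/.X/OO/XX
[XO/.X/.X/OO/X.] O move#3: (1,0):+0/XO/OX/.X/OO/X.*, (2,0):+0/XO/.X/OX/OO/X., (4,1):+0/XO/.X/.X/OO/XO
[XO/OX/.X/OO/X.] X move#4: (2,0):+0/XO/OX/XX/OO/X.*, (4,1):-1/XO/OX/.X/OO/XX
[XO/OX/XX/OO/X.] O move#5: (4,1):+0/XO/OX/XX/OO/XO*
[XO/OX/XX/OO/XO] end (terminal +0, X#6); searched .O/.X/.X/O./X. to 5

value(.O/.X/.X/O./X., O) = 0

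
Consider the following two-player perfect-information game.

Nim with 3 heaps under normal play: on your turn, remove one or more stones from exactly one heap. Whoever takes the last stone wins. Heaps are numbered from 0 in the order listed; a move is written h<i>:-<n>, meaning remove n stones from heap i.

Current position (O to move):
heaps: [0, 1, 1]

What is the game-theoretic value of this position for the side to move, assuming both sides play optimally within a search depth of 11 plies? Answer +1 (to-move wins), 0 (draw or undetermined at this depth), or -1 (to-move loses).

[(0,1,1)] O move#1: h1:-1:-1/(0,0,1)*, h2:-1:-1/(0,1,0)
[(0,0,1)] X move#2: h2:-1:+1/(0,0,0)*
[(0,0,0)] end (terminal -1, O#3); searched (0,1,1) to 11

value((0,1,1), O) = -1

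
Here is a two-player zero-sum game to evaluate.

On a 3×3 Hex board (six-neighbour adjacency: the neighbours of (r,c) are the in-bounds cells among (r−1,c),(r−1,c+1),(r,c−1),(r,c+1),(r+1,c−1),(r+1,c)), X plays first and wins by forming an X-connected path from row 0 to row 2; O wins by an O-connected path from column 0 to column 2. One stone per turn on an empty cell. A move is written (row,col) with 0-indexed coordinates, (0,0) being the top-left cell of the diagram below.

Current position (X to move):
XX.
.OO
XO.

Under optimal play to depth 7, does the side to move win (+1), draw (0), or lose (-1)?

[XX./.OO/XO.] X move#1: (0,2):-1/XXX/.OO/XO., (1,0):+1/XX./XOO/XO.*, (2,2):-1/XX./.OO/XOX
[XX./XOO/XO.] end (terminal -1, O#2); searched XX./.OO/XO. to 7

value(XX./.OO/XO., X) = +1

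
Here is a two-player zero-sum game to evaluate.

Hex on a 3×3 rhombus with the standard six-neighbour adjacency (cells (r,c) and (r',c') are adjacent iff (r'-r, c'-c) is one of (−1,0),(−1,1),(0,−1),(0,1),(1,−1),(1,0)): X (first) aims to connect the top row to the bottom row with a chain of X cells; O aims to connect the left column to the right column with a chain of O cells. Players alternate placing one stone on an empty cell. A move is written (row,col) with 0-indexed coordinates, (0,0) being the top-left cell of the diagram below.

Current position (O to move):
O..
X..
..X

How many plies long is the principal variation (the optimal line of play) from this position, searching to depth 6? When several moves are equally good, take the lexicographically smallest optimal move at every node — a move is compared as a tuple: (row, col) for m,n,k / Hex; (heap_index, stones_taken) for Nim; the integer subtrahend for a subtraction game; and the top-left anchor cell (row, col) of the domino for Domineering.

PV length from [O../X../..X]: 5 plies

ply 1, O at O../X../..X | (0,1)=-1→OO./X../..X; (0,2)=-1→O.O/X../..X; (1,1)=+1→O../XO./..X*; (1,2)=-1→O../X.O/..X; (2,0)=-1→O../X../O.X; (2,1)=-1→O../X../.OX
ply 2, X at O../XO./..X | (0,1)=-1→OX./XO./..X*; (0,2)=-1→O.X/XO./..X; (1,2)=-1→O../XOX/..X; (2,0)=-1→O../XO./X.X; (2,1)=-1→O../XO./.XX
ply 3, O at OX./XO./..X | (0,2)=-1→OXO/XO./..X; (1,2)=-1→OX./XOO/..X; (2,0)=+1→OX./XO./O.X*; (2,1)=-1→OX./XO./.OX
ply 4, X at OX./XO./O.X | (0,2)=-1→OXX/XO./O.X*; (1,2)=-1→OX./XOX/O.X; (2,1)=-1→OX./XO./OXX
ply 5, O at OXX/XO./O.X | (1,2)=+1→OXX/XOO/O.X*; (2,1)=-1→OXX/XO./OOX
ply 6: OXX/XOO/O.X is terminal -1 (X); from O../X../..X depth 6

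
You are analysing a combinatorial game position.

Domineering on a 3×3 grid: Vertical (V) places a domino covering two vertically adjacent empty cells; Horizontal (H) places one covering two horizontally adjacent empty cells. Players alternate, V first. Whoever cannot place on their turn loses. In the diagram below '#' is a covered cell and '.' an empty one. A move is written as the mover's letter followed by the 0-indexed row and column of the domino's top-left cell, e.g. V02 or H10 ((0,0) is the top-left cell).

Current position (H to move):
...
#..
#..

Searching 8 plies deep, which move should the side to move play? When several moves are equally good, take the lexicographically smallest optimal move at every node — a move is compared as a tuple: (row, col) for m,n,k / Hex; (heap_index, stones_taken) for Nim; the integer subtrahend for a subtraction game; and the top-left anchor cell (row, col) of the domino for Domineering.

p1 H@[.../#../#..]: H00[##./#../#..]-1 H01[.##/#../#..]-1 H11[.../###/#..]+1* H21[.../#../###]-1
p2 V@[.../###/#..] terminal -1; root [.../#../#..] d8

H's best at [.../#../#..]: H11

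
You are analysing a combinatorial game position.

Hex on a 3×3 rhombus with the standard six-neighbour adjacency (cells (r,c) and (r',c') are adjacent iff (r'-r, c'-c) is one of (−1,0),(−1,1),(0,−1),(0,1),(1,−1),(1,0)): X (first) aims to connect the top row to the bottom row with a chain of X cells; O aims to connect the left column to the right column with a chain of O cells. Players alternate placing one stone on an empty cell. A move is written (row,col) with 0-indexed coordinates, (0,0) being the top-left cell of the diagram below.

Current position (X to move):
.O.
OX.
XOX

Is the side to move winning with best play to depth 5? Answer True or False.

X winning at [.O./OX./XOX]: True

ply 1, X at .O./OX./XOX | (0,0)=-1→XO./OX./XOX; (0,2)=+1→.OX/OX./XOX*; (1,2)=-1→.O./OXX/XOX
ply 2: .OX/OX./XOX is terminal -1 (O); from .O./OX./XOX depth 5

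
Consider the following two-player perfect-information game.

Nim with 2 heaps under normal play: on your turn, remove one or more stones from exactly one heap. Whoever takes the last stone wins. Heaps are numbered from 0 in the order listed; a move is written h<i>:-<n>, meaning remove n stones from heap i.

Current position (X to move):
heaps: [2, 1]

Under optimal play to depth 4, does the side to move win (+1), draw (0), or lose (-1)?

value((2,1), X) = +1

p1 X@[(2,1)]: h0:-1[(1,1)]+1* h0:-2[(0,1)]-1 h1:-1[(2,0)]-1
p2 O@[(1,1)]: h0:-1[(0,1)]-1* h1:-1[(1,0)]-1
p3 X@[(0,1)]: h1:-1[(0,0)]+1*
p4 O@[(0,0)] terminal -1; root [(2,1)] d4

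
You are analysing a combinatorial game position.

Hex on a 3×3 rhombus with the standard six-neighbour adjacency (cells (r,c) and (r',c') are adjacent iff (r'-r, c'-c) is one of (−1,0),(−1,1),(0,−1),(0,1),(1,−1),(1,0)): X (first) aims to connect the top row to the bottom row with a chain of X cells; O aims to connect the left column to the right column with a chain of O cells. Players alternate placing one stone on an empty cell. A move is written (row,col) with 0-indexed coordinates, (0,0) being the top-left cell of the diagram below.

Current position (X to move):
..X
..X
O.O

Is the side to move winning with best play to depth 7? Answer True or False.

ply 1, X at ..X/..X/O.O | (0,0)=-1→X.X/..X/O.O; (0,1)=-1→.XX/..X/O.O; (1,0)=-1→..X/X.X/O.O; (1,1)=-1→..X/.XX/O.O; (2,1)=+1→..X/..X/OXO*
ply 2: ..X/..X/OXO is terminal -1 (O); from ..X/..X/O.O depth 7

X winning at [..X/..X/O.O]: True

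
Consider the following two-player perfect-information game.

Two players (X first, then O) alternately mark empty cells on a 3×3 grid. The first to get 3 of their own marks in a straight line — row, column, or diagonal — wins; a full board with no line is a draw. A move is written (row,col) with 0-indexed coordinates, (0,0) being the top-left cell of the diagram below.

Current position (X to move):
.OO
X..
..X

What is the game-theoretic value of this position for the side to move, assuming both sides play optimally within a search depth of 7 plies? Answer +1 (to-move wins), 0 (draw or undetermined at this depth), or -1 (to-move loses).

value(.OO/X../..X, X) = +1

p1 X@[.OO/X../..X]: (0,0)[XOO/X../..X]+1* (1,1)[.OO/XX./..X]-1 (1,2)[.OO/X.X/..X]-1 (2,0)[.OO/X../X.X]-1 (2,1)[.OO/X../.XX]-1
p2 O@[XOO/X../..X]: (1,1)[XOO/XO./..X]-1* (1,2)[XOO/X.O/..X]-1 (2,0)[XOO/X../O.X]-1 (2,1)[XOO/X../.OX]-1
p3 X@[XOO/XO./..X]: (1,2)[XOO/XOX/..X]-1 (2,0)[XOO/XO./X.X]+1* (2,1)[XOO/XO./.XX]-1
p4 O@[XOO/XO./X.X] terminal -1; root [.OO/X../..X] d7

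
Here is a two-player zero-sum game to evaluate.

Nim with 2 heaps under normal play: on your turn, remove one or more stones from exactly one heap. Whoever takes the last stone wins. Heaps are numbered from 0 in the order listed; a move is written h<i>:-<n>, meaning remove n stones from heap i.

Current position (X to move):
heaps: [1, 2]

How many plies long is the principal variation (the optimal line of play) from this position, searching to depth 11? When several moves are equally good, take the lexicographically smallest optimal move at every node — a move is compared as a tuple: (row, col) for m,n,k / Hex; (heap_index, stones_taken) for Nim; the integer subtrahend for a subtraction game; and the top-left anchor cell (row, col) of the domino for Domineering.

p1 X@[(1,2)]: h0:-1[(0,2)]-1 h1:-1[(1,1)]+1* h1:-2[(1,0)]-1
p2 O@[(1,1)]: h0:-1[(0,1)]-1* h1:-1[(1,0)]-1
p3 X@[(0,1)]: h1:-1[(0,0)]+1*
p4 O@[(0,0)] terminal -1; root [(1,2)] d11

PV length from [(1,2)]: 3 plies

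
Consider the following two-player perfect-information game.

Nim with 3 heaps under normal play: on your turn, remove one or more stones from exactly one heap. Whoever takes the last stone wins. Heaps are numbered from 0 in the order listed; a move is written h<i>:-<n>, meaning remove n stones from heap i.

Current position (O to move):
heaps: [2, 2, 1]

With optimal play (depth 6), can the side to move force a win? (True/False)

p1 O@[(2,2,1)]: h0:-1[(1,2,1)]-1 h0:-2[(0,2,1)]-1 h1:-1[(2,1,1)]-1 h1:-2[(2,0,1)]-1 h2:-1[(2,2,0)]+1*
p2 X@[(2,2,0)]: h0:-1[(1,2,0)]-1* h0:-2[(0,2,0)]-1 h1:-1[(2,1,0)]-1 h1:-2[(2,0,0)]-1
p3 O@[(1,2,0)]: h0:-1[(0,2,0)]-1 h1:-1[(1,1,0)]+1* h1:-2[(1,0,0)]-1
p4 X@[(1,1,0)]: h0:-1[(0,1,0)]-1* h1:-1[(1,0,0)]-1
p5 O@[(0,1,0)]: h1:-1[(0,0,0)]+1*
p6 X@[(0,0,0)] terminal -1; root [(2,2,1)] d6

O winning at [(2,2,1)]: True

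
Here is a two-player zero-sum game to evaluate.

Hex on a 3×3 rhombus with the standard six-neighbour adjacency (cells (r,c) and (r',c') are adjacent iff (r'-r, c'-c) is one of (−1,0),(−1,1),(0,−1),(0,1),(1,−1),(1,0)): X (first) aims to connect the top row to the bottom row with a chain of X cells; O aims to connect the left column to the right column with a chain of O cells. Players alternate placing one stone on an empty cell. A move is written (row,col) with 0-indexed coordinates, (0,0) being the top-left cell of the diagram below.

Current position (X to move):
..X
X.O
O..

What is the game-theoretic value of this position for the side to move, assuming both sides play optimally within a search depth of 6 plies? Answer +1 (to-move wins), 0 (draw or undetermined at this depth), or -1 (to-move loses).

value(..X/X.O/O.., X) = -1

p1 X@[..X/X.O/O..]: (0,0)[X.X/X.O/O..]-1* (0,1)[.XX/X.O/O..]-1 (1,1)[..X/XXO/O..]-1 (2,1)[..X/X.O/OX.]-1 (2,2)[..X/X.O/O.X]-1
p2 O@[X.X/X.O/O..]: (0,1)[XOX/X.O/O..]+1* (1,1)[X.X/XOO/O..]+1 (2,1)[X.X/X.O/OO.]+1 (2,2)[X.X/X.O/O.O]+1
p3 X@[XOX/X.O/O..]: (1,1)[XOX/XXO/O..]-1* (2,1)[XOX/X.O/OX.]-1 (2,2)[XOX/X.O/O.X]-1
p4 O@[XOX/XXO/O..]: (2,1)[XOX/XXO/OO.]+1* (2,2)[XOX/XXO/O.O]-1
p5 X@[XOX/XXO/OO.] terminal -1; root [..X/X.O/O..] d6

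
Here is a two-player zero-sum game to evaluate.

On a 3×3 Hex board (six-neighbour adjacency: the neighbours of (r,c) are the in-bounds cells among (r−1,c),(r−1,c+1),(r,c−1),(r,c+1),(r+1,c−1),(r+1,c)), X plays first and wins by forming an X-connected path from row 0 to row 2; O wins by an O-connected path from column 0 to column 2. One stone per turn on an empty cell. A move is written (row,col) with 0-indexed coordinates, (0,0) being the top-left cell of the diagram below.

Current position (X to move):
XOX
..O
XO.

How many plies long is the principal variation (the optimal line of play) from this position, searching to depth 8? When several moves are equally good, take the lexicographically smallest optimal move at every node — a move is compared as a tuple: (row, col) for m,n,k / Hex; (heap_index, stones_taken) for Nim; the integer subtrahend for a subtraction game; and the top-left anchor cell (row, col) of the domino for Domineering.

p1 X@[XOX/..O/XO.]: (1,0)[XOX/X.O/XO.]+1* (1,1)[XOX/.XO/XO.]+1 (2,2)[XOX/..O/XOX]+1
p2 O@[XOX/X.O/XO.] terminal -1; root [XOX/..O/XO.] d8

PV length from [XOX/..O/XO.]: 1 ply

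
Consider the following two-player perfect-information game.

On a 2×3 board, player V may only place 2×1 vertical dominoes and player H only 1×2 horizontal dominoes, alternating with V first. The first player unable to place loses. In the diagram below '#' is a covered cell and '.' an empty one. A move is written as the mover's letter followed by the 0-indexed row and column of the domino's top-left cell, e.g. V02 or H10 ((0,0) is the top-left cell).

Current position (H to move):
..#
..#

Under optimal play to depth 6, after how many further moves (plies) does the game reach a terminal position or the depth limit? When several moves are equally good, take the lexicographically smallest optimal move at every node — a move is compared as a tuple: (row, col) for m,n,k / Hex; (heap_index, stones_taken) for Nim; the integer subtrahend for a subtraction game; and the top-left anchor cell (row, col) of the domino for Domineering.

p1 H@[..#/..#]: H00[###/..#]+1* H10[..#/###]+1
p2 V@[###/..#] terminal -1; root [..#/..#] d6

PV length from [..#/..#]: 1 ply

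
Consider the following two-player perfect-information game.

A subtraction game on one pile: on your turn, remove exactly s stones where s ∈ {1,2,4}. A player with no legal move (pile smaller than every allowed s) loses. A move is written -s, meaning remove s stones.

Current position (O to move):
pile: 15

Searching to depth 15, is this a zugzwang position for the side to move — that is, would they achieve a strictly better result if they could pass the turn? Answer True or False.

[15] O move#1: -1:-1/14*, -2:-1/13, -4:-1/11
[14] X move#2: -1:-1/13, -2:+1/12*, -4:-1/10
[12] O move#3: -1:-1/11*, -2:-1/10, -4:-1/8
[11] X move#4: -1:-1/10, -2:+1/9*, -4:-1/7
[9] O move#5: -1:-1/8*, -2:-1/7, -4:-1/5
[8] X move#6: -1:-1/7, -2:+1/6*, -4:-1/4
[6] O move#7: -1:-1/5*, -2:-1/4, -4:-1/2
[5] X move#8: -1:-1/4, -2:+1/3*, -4:-1/1
[3] O move#9: -1:-1/2*, -2:-1/1
[2] X move#10: -1:-1/1, -2:+1/0*
[0] end (terminal -1, O#11); searched 15 to 15
pass branch (X moves first from the same position):
  | [15] X move#1: -1:-1/14*, -2:-1/13, -4:-1/11
  | [14] O move#2: -1:-1/13, -2:+1/12*, -4:-1/10
  | [12] X move#3: -1:-1/11*, -2:-1/10, -4:-1/8
  | [11] O move#4: -1:-1/10, -2:+1/9*, -4:-1/7
  | [9] X move#5: -1:-1/8*, -2:-1/7, -4:-1/5
  | [8] O move#6: -1:-1/7, -2:+1/6*, -4:-1/4
  | [6] X move#7: -1:-1/5*, -2:-1/4, -4:-1/2
  | [5] O move#8: -1:-1/4, -2:+1/3*, -4:-1/1
  | [3] X move#9: -1:-1/2*, -2:-1/1
  | [2] O move#10: -1:-1/1, -2:+1/0*
  | [0] end (terminal -1, X#11); searched 15 to 15
O moving scores -1; O passing scores +1

zugzwang(15, O) = True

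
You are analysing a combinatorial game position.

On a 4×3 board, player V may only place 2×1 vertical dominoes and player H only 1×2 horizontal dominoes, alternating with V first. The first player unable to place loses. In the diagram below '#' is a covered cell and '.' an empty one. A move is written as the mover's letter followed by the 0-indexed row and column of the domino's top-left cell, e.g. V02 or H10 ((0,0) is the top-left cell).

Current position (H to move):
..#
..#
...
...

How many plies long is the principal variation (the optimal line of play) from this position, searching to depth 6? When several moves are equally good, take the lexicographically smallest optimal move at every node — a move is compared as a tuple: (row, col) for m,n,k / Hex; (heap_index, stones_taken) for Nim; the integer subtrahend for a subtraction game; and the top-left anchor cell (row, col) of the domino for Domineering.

PV length from [..#/..#/.../...]: 4 plies

[..#/..#/.../...] H move#1: H00:-1/###/..#/.../...*, H10:-1/..#/###/.../..., H20:-1/..#/..#/##./..., H21:-1/..#/..#/.##/..., H30:-1/..#/..#/.../##., H31:-1/..#/..#/.../.##
[###/..#/.../...] V move#2: V10:-1/###/#.#/#../..., V11:+1/###/.##/.#./...*, V20:-1/###/..#/#../#.., V21:+1/###/..#/.#./.#., V22:-1/###/..#/..#/..#
[###/.##/.#./...] H move#3: H30:-1/###/.##/.#./##.*, H31:-1/###/.##/.#./.##
[###/.##/.#./##.] V move#4: V10:+1/###/###/##./##.*, V22:+1/###/.##/.##/###
[###/###/##./##.] end (terminal -1, H#5); searched ..#/..#/.../... to 6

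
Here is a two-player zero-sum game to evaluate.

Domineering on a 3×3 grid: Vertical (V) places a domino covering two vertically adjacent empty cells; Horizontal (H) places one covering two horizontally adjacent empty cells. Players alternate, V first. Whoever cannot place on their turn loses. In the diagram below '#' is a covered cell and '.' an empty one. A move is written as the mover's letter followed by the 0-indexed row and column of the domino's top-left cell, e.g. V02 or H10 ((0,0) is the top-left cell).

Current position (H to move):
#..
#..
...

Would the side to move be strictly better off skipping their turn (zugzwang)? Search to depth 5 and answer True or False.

p1 H@[#../#../...]: H01[###/#../...]-1 H11[#../###/...]+1* H20[#../#../##.]-1 H21[#../#../.##]-1
p2 V@[#../###/...] terminal -1; root [#../#../...] d5
pass branch (V moves first from the same position):
  | p1 V@[#../#../...]: V01[##./##./...]+1* V02[#.#/#.#/...]+1 V11[#../##./.#.]+1 V12[#../#.#/..#]+1
  | p2 H@[##./##./...]: H20[##./##./##.]-1* H21[##./##./.##]-1
  | p3 V@[##./##./##.]: V02[###/###/##.]+1* V12[##./###/###]+1
  | p4 H@[###/###/##.] terminal -1; root [#../#../...] d5
H moving scores +1; H passing scores -1

zugzwang(#../#../..., H) = False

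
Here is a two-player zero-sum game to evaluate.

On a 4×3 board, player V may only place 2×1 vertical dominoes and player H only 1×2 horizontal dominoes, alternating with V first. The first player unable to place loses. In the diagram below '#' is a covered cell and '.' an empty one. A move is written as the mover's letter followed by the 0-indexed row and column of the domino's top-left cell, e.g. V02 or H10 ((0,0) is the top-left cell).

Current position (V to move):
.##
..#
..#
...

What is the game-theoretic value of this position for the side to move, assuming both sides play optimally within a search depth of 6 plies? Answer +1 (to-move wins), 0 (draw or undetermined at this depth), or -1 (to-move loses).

value(.##/..#/..#/..., V) = +1

p1 V@[.##/..#/..#/...]: V00[###/#.#/..#/...]-1 V10[.##/#.#/#.#/...]+1* V11[.##/.##/.##/...]+1 V20[.##/..#/#.#/#..]+1 V21[.##/..#/.##/.#.]+1
p2 H@[.##/#.#/#.#/...]: H30[.##/#.#/#.#/##.]-1* H31[.##/#.#/#.#/.##]-1
p3 V@[.##/#.#/#.#/##.]: V11[.##/###/###/##.]+1*
p4 H@[.##/###/###/##.] terminal -1; root [.##/..#/..#/...] d6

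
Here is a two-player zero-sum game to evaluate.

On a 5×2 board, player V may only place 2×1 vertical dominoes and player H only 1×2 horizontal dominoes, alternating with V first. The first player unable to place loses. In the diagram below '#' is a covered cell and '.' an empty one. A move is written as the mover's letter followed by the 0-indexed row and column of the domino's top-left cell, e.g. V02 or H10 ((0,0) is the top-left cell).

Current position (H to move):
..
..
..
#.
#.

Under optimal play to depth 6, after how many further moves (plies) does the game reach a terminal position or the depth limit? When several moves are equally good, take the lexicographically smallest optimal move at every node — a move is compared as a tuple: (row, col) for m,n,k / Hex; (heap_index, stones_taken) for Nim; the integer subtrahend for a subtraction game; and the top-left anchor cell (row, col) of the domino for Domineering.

PV length from [../../../#./#.]: 3 plies

[../../../#./#.] H move#1: H00:-1/##/../../#./#., H10:+1/../##/../#./#.*, H20:-1/../../##/#./#.
[../##/../#./#.] V move#2: V21:-1/../##/.#/##/#.*, V31:-1/../##/../##/##
[../##/.#/##/#.] H move#3: H00:+1/##/##/.#/##/#.*
[##/##/.#/##/#.] end (terminal -1, V#4); searched ../../../#./#. to 6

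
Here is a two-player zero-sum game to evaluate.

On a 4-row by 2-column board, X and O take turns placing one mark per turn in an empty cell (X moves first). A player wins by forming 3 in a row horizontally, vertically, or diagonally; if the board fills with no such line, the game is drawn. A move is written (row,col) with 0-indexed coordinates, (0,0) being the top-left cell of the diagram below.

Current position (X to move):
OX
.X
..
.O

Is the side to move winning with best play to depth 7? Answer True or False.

X winning at [OX/.X/../.O]: True

p1 X@[OX/.X/../.O]: (1,0)[OX/XX/../.O]+0 (2,0)[OX/.X/X./.O]+0 (2,1)[OX/.X/.X/.O]+1* (3,0)[OX/.X/../XO]+0
p2 O@[OX/.X/.X/.O] terminal -1; root [OX/.X/../.O] d7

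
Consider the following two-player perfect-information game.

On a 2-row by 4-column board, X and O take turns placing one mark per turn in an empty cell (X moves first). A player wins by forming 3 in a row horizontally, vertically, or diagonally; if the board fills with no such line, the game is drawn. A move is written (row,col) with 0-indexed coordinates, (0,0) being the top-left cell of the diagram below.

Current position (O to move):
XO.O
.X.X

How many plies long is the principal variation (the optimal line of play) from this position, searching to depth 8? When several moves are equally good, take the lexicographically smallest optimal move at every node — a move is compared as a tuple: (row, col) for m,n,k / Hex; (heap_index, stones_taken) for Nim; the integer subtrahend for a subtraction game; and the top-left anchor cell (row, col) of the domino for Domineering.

p1 O@[XO.O/.X.X]: (0,2)[XOOO/.X.X]+1* (1,0)[XO.O/OX.X]-1 (1,2)[XO.O/.XOX]+0
p2 X@[XOOO/.X.X] terminal -1; root [XO.O/.X.X] d8

PV length from [XO.O/.X.X]: 1 ply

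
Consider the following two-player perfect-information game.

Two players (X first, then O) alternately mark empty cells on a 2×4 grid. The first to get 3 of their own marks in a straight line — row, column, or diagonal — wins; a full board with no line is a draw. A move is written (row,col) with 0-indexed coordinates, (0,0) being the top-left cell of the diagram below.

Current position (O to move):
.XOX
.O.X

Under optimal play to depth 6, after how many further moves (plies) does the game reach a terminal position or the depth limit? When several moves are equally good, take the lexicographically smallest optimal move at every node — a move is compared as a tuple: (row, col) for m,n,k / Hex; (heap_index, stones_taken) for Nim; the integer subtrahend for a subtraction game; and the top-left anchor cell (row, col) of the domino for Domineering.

p1 O@[.XOX/.O.X]: (0,0)[OXOX/.O.X]+0* (1,0)[.XOX/OO.X]+0 (1,2)[.XOX/.OOX]+0
p2 X@[OXOX/.O.X]: (1,0)[OXOX/XO.X]+0* (1,2)[OXOX/.OXX]+0
p3 O@[OXOX/XO.X]: (1,2)[OXOX/XOOX]+0*
p4 X@[OXOX/XOOX] terminal +0; root [.XOX/.O.X] d6

PV length from [.XOX/.O.X]: 3 plies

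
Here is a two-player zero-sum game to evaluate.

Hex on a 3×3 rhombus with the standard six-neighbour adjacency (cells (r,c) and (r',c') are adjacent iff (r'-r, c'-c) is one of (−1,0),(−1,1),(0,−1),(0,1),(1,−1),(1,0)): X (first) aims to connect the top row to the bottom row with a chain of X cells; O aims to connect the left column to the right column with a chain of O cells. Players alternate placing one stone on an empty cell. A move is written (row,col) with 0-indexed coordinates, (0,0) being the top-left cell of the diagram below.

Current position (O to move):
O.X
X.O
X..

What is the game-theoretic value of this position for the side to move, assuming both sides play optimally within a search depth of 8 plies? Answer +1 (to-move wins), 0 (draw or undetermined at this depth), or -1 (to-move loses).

[O.X/X.O/X..] O move#1: (0,1):-1/OOX/X.O/X..*, (1,1):-1/O.X/XOO/X.., (2,1):-1/O.X/X.O/XO., (2,2):-1/O.X/X.O/X.O
[OOX/X.O/X..] X move#2: (1,1):+1/OOX/XXO/X..*, (2,1):-1/OOX/X.O/XX., (2,2):-1/OOX/X.O/X.X
[OOX/XXO/X..] end (terminal -1, O#3); searched O.X/X.O/X.. to 8

value(O.X/X.O/X.., O) = -1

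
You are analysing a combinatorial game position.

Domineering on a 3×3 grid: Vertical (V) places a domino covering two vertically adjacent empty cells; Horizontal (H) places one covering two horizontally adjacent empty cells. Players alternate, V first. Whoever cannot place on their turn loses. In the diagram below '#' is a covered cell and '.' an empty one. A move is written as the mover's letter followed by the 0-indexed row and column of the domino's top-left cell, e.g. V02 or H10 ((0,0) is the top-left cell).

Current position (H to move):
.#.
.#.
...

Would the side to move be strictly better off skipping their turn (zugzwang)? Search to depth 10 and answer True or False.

ply 1, H at .#./.#./... | H20=-1→.#./.#./##.*; H21=-1→.#./.#./.##
ply 2, V at .#./.#./##. | V00=+1→##./##./##.*; V02=+1→.##/.##/##.; V12=+1→.#./.##/###
ply 3: ##./##./##. is terminal -1 (H); from .#./.#./... depth 10
if H skipped the turn, V would face:
~ ply 1, V at .#./.#./... | V00=+1→##./##./...*; V02=+1→.##/.##/...; V10=+1→.#./##./#..; V12=+1→.#./.##/..#
~ ply 2, H at ##./##./... | H20=-1→##./##./##.*; H21=-1→##./##./.##
~ ply 3, V at ##./##./##. | V02=+1→###/###/##.*; V12=+1→##./###/###
~ ply 4: ###/###/##. is terminal -1 (H); from .#./.#./... depth 10
compare (H): move=-1 vs pass=-1

zugzwang(.#./.#./..., H) = False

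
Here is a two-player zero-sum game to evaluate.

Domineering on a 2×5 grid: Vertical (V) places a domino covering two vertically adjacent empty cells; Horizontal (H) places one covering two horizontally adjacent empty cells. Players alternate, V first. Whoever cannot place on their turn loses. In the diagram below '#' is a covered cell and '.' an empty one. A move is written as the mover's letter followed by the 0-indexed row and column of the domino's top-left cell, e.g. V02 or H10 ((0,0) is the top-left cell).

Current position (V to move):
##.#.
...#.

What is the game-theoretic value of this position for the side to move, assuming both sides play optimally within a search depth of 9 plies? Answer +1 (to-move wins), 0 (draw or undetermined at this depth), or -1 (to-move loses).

value(##.#./...#., V) = +1

[##.#./...#.] V move#1: V02:+1/####./..##.*, V04:-1/##.##/...##
[####./..##.] H move#2: H10:-1/####./####.*
[####./####.] V move#3: V04:+1/#####/#####*
[#####/#####] end (terminal -1, H#4); searched ##.#./...#. to 9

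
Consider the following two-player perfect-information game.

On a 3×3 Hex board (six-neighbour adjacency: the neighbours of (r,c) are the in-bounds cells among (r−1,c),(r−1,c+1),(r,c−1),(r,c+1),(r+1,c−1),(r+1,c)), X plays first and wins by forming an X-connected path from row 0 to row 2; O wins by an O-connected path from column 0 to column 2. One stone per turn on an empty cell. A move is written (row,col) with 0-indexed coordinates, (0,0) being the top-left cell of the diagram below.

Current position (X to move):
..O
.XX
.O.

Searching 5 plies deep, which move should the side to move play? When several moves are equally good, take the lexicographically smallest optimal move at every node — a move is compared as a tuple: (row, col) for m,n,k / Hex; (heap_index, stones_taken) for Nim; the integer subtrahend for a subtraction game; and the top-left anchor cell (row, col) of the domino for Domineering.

X's best at [..O/.XX/.O.]: (0,0)

p1 X@[..O/.XX/.O.]: (0,0)[X.O/.XX/.O.]+1* (0,1)[.XO/.XX/.O.]+1 (1,0)[..O/XXX/.O.]+1 (2,0)[..O/.XX/XO.]-1 (2,2)[..O/.XX/.OX]-1
p2 O@[X.O/.XX/.O.]: (0,1)[XOO/.XX/.O.]-1* (1,0)[X.O/OXX/.O.]-1 (2,0)[X.O/.XX/OO.]-1 (2,2)[X.O/.XX/.OO]-1
p3 X@[XOO/.XX/.O.]: (1,0)[XOO/XXX/.O.]+1* (2,0)[XOO/.XX/XO.]-1 (2,2)[XOO/.XX/.OX]-1
p4 O@[XOO/XXX/.O.]: (2,0)[XOO/XXX/OO.]-1* (2,2)[XOO/XXX/.OO]-1
p5 X@[XOO/XXX/OO.]: (2,2)[XOO/XXX/OOX]+1*
p6 O@[XOO/XXX/OOX] terminal -1; root [..O/.XX/.O.] d5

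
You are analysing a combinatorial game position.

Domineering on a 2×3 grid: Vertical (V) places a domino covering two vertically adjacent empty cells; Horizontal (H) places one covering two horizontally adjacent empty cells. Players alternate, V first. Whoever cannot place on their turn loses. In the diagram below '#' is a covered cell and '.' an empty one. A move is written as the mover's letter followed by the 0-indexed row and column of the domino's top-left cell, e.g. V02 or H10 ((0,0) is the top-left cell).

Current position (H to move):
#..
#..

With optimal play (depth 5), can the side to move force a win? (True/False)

p1 H@[#../#..]: H01[###/#..]+1* H11[#../###]+1
p2 V@[###/#..] terminal -1; root [#../#..] d5

H winning at [#../#..]: True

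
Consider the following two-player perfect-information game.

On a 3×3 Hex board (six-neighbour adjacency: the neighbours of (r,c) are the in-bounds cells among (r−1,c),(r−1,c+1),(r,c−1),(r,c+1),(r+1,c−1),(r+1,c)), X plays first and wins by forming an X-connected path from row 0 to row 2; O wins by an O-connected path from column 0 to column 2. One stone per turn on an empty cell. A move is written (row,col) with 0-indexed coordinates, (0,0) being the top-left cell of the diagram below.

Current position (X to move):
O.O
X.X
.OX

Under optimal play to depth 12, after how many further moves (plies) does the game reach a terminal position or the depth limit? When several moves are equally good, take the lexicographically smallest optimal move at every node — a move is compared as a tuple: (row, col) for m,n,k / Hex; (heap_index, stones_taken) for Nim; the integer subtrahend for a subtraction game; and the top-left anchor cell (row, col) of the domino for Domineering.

PV length from [O.O/X.X/.OX]: 3 plies

ply 1, X at O.O/X.X/.OX | (0,1)=+1→OXO/X.X/.OX*; (1,1)=-1→O.O/XXX/.OX; (2,0)=-1→O.O/X.X/XOX
ply 2, O at OXO/X.X/.OX | (1,1)=-1→OXO/XOX/.OX*; (2,0)=-1→OXO/X.X/OOX
ply 3, X at OXO/XOX/.OX | (2,0)=+1→OXO/XOX/XOX*
ply 4: OXO/XOX/XOX is terminal -1 (O); from O.O/X.X/.OX depth 12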